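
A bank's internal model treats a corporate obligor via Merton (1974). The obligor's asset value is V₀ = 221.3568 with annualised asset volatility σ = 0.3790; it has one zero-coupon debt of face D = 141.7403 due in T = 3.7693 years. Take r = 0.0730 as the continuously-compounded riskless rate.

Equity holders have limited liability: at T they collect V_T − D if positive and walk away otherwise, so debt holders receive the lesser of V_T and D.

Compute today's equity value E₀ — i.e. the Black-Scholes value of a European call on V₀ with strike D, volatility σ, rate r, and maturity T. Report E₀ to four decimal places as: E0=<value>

E0=123.1355

d₁ = [ln(V₀/D) + (r + σ²/2)T] / (σ√T)
   = [ln(221.3568/141.7403) + (0.0730 + 0.5·0.3790²)·3.7693] / (0.3790·√3.7693)
   = [0.445779 + 0.545872] / 0.735817 = 1.347688
d₂ = d₁ − σ√T = 1.347688 − 0.735817 = 0.611872
N(d₁) = 0.911121,  N(d₂) = 0.729689,  e^(−rT) = 0.759451
E₀ = V₀·N(d₁) − D·e^(−rT)·N(d₂)
   = 221.3568·0.911121 − 141.7403·0.759451·0.729689 = 123.135509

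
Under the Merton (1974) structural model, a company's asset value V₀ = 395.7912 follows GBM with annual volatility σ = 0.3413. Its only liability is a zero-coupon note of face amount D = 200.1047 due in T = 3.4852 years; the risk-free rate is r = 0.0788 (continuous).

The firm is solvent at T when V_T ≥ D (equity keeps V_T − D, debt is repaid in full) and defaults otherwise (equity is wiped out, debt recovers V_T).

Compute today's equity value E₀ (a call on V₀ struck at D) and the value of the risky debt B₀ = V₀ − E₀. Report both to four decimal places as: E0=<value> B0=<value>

d₁ = [ln(V₀/D) + (r + σ²/2)T] / (σ√T)
   = [ln(395.7912/200.1047) + (0.0788 + 0.5·0.3413²)·3.4852] / (0.3413·√3.4852)
   = [0.682046 + 0.477622] / 0.637162 = 1.820051
d₂ = d₁ − σ√T = 1.820051 − 0.637162 = 1.182888
N(d₁) = 0.965624,  N(d₂) = 0.881573,  e^(−rT) = 0.759850
E₀ = V₀·N(d₁) − D·e^(−rT)·N(d₂)
   = 395.7912·0.965624 − 200.1047·0.759850·0.881573 = 248.142732
B₀ = V₀ − E₀ = 395.7912 − 248.142732 = 147.648468

E0=248.1427 B0=147.6485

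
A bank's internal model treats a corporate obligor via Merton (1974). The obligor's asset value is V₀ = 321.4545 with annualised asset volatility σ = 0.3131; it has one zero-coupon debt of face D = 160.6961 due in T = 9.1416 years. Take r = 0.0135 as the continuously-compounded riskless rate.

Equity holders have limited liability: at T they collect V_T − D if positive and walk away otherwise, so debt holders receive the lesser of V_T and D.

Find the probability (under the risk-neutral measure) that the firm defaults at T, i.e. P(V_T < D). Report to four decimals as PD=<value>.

d₁ = [ln(V₀/D) + (r + σ²/2)T] / (σ√T)
   = [ln(321.4545/160.6961) + (0.0135 + 0.5·0.3131²)·9.1416] / (0.3131·√9.1416)
   = [0.693341 + 0.571494] / 0.946660 = 1.336103
d₂ = d₁ − σ√T = 1.336103 − 0.946660 = 0.389442
risk-neutral PD = N(−d₂) = N(-0.389442) = 0.348474

PD=0.3485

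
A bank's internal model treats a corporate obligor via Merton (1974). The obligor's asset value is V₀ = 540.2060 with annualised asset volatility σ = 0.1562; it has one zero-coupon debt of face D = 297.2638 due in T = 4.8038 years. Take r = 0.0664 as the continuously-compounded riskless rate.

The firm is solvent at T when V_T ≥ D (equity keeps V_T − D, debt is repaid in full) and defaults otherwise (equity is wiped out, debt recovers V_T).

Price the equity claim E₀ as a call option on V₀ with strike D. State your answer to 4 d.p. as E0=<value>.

E0=324.2585

d₁ = [ln(V₀/D) + (r + σ²/2)T] / (σ√T)
   = [ln(540.2060/297.2638) + (0.0664 + 0.5·0.1562²)·4.8038] / (0.1562·√4.8038)
   = [0.597331 + 0.377575] / 0.342352 = 2.847666
d₂ = d₁ − σ√T = 2.847666 − 0.342352 = 2.505313
N(d₁) = 0.997798,  N(d₂) = 0.993883,  e^(−rT) = 0.726896
E₀ = V₀·N(d₁) − D·e^(−rT)·N(d₂)
   = 540.2060·0.997798 − 297.2638·0.726896·0.993883 = 324.258458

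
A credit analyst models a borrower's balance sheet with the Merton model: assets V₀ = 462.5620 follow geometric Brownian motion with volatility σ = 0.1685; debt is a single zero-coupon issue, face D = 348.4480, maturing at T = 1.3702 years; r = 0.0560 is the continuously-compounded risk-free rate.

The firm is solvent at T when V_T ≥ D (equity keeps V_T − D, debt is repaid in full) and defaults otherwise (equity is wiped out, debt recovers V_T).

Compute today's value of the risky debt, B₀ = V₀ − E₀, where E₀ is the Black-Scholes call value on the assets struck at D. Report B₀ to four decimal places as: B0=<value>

d₁ = [ln(V₀/D) + (r + σ²/2)T] / (σ√T)
   = [ln(462.5620/348.4480) + (0.0560 + 0.5·0.1685²)·1.3702] / (0.1685·√1.3702)
   = [0.283292 + 0.096183] / 0.197239 = 1.923936
d₂ = d₁ − σ√T = 1.923936 − 0.197239 = 1.726697
N(d₁) = 0.972819,  N(d₂) = 0.957889,  e^(−rT) = 0.926139
E₀ = V₀·N(d₁) − D·e^(−rT)·N(d₂)
   = 462.5620·0.972819 − 348.4480·0.926139·0.957889 = 140.867456
B₀ = V₀ − E₀ = 462.5620 − 140.867456 = 321.694544

B0=321.6945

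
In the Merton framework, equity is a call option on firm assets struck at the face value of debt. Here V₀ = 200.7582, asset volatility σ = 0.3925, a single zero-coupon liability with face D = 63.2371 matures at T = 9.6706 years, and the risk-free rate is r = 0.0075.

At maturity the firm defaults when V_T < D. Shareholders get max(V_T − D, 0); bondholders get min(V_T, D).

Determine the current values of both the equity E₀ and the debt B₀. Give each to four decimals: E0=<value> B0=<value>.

E0=151.6606 B0=49.0976

d₁ = [ln(V₀/D) + (r + σ²/2)T] / (σ√T)
   = [ln(200.7582/63.2371) + (0.0075 + 0.5·0.3925²)·9.6706] / (0.3925·√9.6706)
   = [1.155210 + 0.817438] / 1.220580 = 1.616156
d₂ = d₁ − σ√T = 1.616156 − 1.220580 = 0.395575
N(d₁) = 0.946970,  N(d₂) = 0.653791,  e^(−rT) = 0.930038
E₀ = V₀·N(d₁) − D·e^(−rT)·N(d₂)
   = 200.7582·0.946970 − 63.2371·0.930038·0.653791 = 151.660575
B₀ = V₀ − E₀ = 200.7582 − 151.660575 = 49.097625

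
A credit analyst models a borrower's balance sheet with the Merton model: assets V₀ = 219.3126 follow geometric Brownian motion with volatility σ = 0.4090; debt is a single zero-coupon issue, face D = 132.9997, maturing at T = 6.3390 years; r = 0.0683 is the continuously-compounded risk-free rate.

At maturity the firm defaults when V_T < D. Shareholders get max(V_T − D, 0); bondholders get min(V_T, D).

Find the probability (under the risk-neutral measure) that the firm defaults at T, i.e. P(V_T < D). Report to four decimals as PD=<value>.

PD=0.3478

d₁ = [ln(V₀/D) + (r + σ²/2)T] / (σ√T)
   = [ln(219.3126/132.9997) + (0.0683 + 0.5·0.4090²)·6.3390] / (0.4090·√6.3390)
   = [0.500151 + 0.963151] / 1.029754 = 1.421020
d₂ = d₁ − σ√T = 1.421020 − 1.029754 = 0.391266
risk-neutral PD = N(−d₂) = N(-0.391266) = 0.347800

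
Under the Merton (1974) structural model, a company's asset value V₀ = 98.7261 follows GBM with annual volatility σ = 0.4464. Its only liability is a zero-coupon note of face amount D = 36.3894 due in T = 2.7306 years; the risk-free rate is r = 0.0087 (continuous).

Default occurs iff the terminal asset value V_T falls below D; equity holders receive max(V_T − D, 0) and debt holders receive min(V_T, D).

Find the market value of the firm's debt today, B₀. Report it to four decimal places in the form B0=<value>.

d₁ = [ln(V₀/D) + (r + σ²/2)T] / (σ√T)
   = [ln(98.7261/36.3894) + (0.0087 + 0.5·0.4464²)·2.7306] / (0.4464·√2.7306)
   = [0.998072 + 0.295824] / 0.737655 = 1.754066
d₂ = d₁ − σ√T = 1.754066 − 0.737655 = 1.016411
N(d₁) = 0.960290,  N(d₂) = 0.845283,  e^(−rT) = 0.976524
E₀ = V₀·N(d₁) − D·e^(−rT)·N(d₂)
   = 98.7261·0.960290 − 36.3894·0.976524·0.845283 = 64.768493
B₀ = V₀ − E₀ = 98.7261 − 64.768493 = 33.957607

B0=33.9576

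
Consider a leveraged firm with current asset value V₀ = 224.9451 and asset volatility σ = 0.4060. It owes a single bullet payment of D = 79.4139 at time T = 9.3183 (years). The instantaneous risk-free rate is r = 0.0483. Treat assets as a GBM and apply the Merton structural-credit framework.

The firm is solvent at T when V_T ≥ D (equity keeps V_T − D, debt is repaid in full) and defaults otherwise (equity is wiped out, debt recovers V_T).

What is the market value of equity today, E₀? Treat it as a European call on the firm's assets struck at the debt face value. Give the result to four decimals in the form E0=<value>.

d₁ = [ln(V₀/D) + (r + σ²/2)T] / (σ√T)
   = [ln(224.9451/79.4139) + (0.0483 + 0.5·0.4060²)·9.3183] / (0.4060·√9.3183)
   = [1.041183 + 1.218070] / 1.239351 = 1.822932
d₂ = d₁ − σ√T = 1.822932 − 1.239351 = 0.583581
N(d₁) = 0.965843,  N(d₂) = 0.720249,  e^(−rT) = 0.637581
E₀ = V₀·N(d₁) − D·e^(−rT)·N(d₂)
   = 224.9451·0.965843 − 79.4139·0.637581·0.720249 = 180.793473

E0=180.7935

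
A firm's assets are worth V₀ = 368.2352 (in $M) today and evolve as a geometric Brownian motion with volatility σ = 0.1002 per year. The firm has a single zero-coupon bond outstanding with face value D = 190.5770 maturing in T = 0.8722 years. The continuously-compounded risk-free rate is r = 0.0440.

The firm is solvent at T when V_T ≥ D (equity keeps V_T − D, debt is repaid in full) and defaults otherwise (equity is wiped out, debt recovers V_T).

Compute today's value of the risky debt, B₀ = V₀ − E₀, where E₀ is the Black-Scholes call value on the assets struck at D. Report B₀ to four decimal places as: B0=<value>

B0=183.4018

d₁ = [ln(V₀/D) + (r + σ²/2)T] / (σ√T)
   = [ln(368.2352/190.5770) + (0.0440 + 0.5·0.1002²)·0.8722] / (0.1002·√0.8722)
   = [0.658666 + 0.042755] / 0.093578 = 7.495539
d₂ = d₁ − σ√T = 7.495539 − 0.093578 = 7.401961
N(d₁) = 1.000000,  N(d₂) = 1.000000,  e^(−rT) = 0.962350
E₀ = V₀·N(d₁) − D·e^(−rT)·N(d₂)
   = 368.2352·1.000000 − 190.5770·0.962350·1.000000 = 184.833375
B₀ = V₀ − E₀ = 368.2352 − 184.833375 = 183.401825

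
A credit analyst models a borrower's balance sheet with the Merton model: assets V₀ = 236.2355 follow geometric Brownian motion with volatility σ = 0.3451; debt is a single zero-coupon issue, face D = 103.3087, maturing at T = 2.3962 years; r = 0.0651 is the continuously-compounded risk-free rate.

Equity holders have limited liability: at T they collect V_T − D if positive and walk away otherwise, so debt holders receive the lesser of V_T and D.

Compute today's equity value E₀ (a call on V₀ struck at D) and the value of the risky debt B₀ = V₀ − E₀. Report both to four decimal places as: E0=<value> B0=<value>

E0=148.8163 B0=87.4192

d₁ = [ln(V₀/D) + (r + σ²/2)T] / (σ√T)
   = [ln(236.2355/103.3087) + (0.0651 + 0.5·0.3451²)·2.3962] / (0.3451·√2.3962)
   = [0.827108 + 0.298679] / 0.534203 = 2.107413
d₂ = d₁ − σ√T = 2.107413 − 0.534203 = 1.573210
N(d₁) = 0.982459,  N(d₂) = 0.942165,  e^(−rT) = 0.855566
E₀ = V₀·N(d₁) − D·e^(−rT)·N(d₂)
   = 236.2355·0.982459 − 103.3087·0.855566·0.942165 = 148.816251
B₀ = V₀ − E₀ = 236.2355 − 148.816251 = 87.419249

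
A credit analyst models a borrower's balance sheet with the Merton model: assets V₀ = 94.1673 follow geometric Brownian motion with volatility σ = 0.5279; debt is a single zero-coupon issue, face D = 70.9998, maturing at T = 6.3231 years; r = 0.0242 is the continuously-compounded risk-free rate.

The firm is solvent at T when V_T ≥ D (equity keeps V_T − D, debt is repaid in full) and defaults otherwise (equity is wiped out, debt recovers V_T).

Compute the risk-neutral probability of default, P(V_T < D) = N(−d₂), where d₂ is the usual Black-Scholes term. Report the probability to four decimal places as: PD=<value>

d₁ = [ln(V₀/D) + (r + σ²/2)T] / (σ√T)
   = [ln(94.1673/70.9998) + (0.0242 + 0.5·0.5279²)·6.3231] / (0.5279·√6.3231)
   = [0.282396 + 1.034075] / 1.327445 = 0.991732
d₂ = d₁ − σ√T = 0.991732 − 1.327445 = -0.335713
risk-neutral PD = N(−d₂) = N(0.335713) = 0.631456

PD=0.6315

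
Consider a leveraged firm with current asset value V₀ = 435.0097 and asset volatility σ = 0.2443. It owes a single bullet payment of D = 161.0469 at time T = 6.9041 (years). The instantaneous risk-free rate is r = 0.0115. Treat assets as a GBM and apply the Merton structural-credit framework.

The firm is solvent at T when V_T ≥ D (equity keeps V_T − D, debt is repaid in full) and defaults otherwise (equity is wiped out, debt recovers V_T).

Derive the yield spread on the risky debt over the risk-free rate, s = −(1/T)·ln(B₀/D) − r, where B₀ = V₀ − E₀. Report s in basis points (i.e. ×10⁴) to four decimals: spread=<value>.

d₁ = [ln(V₀/D) + (r + σ²/2)T] / (σ√T)
   = [ln(435.0097/161.0469) + (0.0115 + 0.5·0.2443²)·6.9041] / (0.2443·√6.9041)
   = [0.993673 + 0.285424] / 0.641914 = 1.992629
d₂ = d₁ − σ√T = 1.992629 − 0.641914 = 1.350715
N(d₁) = 0.976849,  N(d₂) = 0.911607,  e^(−rT) = 0.923673
E₀ = V₀·N(d₁) − D·e^(−rT)·N(d₂)
   = 435.0097·0.976849 − 161.0469·0.923673·0.911607 = 289.333029
B₀ = V₀ − E₀ = 435.0097 − 289.333029 = 145.676671
spread = −(1/T)·ln(B₀/D) − r = −(1/6.9041)·ln(145.676671/161.0469) − 0.0115 = 0.00302847
in basis points: 0.00302847 × 10⁴ = 30.2847 bp

spread=30.2847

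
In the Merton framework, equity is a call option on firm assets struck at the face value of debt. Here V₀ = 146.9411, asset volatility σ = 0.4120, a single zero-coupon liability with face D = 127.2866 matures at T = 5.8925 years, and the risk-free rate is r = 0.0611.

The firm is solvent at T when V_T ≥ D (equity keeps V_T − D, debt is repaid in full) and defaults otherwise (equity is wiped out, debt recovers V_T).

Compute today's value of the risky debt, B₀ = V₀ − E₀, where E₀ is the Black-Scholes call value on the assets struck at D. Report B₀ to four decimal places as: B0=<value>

B0=67.7099

d₁ = [ln(V₀/D) + (r + σ²/2)T] / (σ√T)
   = [ln(146.9411/127.2866) + (0.0611 + 0.5·0.4120²)·5.8925] / (0.4120·√5.8925)
   = [0.143591 + 0.860140] / 1.000108 = 1.003622
d₂ = d₁ − σ√T = 1.003622 − 1.000108 = 0.003514
N(d₁) = 0.842220,  N(d₂) = 0.501402,  e^(−rT) = 0.697654
E₀ = V₀·N(d₁) − D·e^(−rT)·N(d₂)
   = 146.9411·0.842220 − 127.2866·0.697654·0.501402 = 79.231176
B₀ = V₀ − E₀ = 146.9411 − 79.231176 = 67.709924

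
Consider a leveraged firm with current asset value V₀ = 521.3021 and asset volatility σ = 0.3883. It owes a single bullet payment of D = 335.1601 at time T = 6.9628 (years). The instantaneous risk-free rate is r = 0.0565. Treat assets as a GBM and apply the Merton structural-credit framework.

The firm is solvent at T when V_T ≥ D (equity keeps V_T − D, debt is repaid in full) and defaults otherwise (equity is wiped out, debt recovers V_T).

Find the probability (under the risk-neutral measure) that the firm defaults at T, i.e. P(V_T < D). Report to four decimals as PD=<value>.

PD=0.3810

d₁ = [ln(V₀/D) + (r + σ²/2)T] / (σ√T)
   = [ln(521.3021/335.1601) + (0.0565 + 0.5·0.3883²)·6.9628] / (0.3883·√6.9628)
   = [0.441721 + 0.918313] / 1.024612 = 1.327365
d₂ = d₁ − σ√T = 1.327365 − 1.024612 = 0.302754
risk-neutral PD = N(−d₂) = N(-0.302754) = 0.381039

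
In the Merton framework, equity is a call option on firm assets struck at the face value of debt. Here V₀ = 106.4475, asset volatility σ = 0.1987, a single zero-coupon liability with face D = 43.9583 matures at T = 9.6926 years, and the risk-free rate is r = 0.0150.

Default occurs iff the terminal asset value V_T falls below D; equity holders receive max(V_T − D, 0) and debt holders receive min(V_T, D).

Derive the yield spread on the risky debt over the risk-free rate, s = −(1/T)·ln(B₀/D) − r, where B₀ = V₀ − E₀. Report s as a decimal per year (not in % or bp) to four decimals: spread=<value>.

spread=0.0021

d₁ = [ln(V₀/D) + (r + σ²/2)T] / (σ√T)
   = [ln(106.4475/43.9583) + (0.0150 + 0.5·0.1987²)·9.6926] / (0.1987·√9.6926)
   = [0.884410 + 0.336729] / 0.618612 = 1.974001
d₂ = d₁ − σ√T = 1.974001 − 0.618612 = 1.355389
N(d₁) = 0.975809,  N(d₂) = 0.912353,  e^(−rT) = 0.864686
E₀ = V₀·N(d₁) − D·e^(−rT)·N(d₂)
   = 106.4475·0.975809 − 43.9583·0.864686·0.912353 = 69.193791
B₀ = V₀ − E₀ = 106.4475 − 69.193791 = 37.253709
spread = −(1/T)·ln(B₀/D) − r = −(1/9.6926)·ln(37.253709/43.9583) − 0.0150 = 0.00207385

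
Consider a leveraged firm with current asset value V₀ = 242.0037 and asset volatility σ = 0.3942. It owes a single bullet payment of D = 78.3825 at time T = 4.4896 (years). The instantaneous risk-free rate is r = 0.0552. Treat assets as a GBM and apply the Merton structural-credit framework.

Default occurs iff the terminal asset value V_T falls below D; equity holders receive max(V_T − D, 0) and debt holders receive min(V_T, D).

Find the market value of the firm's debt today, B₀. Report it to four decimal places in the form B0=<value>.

d₁ = [ln(V₀/D) + (r + σ²/2)T] / (σ√T)
   = [ln(242.0037/78.3825) + (0.0552 + 0.5·0.3942²)·4.4896] / (0.3942·√4.4896)
   = [1.127352 + 0.596654] / 0.835258 = 2.064041
d₂ = d₁ − σ√T = 2.064041 − 0.835258 = 1.228783
N(d₁) = 0.980493,  N(d₂) = 0.890423,  e^(−rT) = 0.780496
E₀ = V₀·N(d₁) − D·e^(−rT)·N(d₂)
   = 242.0037·0.980493 − 78.3825·0.780496·0.890423 = 182.809328
B₀ = V₀ − E₀ = 242.0037 − 182.809328 = 59.194372

B0=59.1944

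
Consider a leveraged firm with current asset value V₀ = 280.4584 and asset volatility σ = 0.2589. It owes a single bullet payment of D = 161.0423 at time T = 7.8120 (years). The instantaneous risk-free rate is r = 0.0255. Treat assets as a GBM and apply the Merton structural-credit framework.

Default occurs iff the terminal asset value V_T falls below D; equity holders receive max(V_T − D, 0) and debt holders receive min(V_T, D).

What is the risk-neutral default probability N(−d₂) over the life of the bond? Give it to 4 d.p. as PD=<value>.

PD=0.2482

d₁ = [ln(V₀/D) + (r + σ²/2)T] / (σ√T)
   = [ln(280.4584/161.0423) + (0.0255 + 0.5·0.2589²)·7.8120] / (0.2589·√7.8120)
   = [0.554758 + 0.461022] / 0.723624 = 1.403740
d₂ = d₁ − σ√T = 1.403740 − 0.723624 = 0.680116
risk-neutral PD = N(−d₂) = N(-0.680116) = 0.248216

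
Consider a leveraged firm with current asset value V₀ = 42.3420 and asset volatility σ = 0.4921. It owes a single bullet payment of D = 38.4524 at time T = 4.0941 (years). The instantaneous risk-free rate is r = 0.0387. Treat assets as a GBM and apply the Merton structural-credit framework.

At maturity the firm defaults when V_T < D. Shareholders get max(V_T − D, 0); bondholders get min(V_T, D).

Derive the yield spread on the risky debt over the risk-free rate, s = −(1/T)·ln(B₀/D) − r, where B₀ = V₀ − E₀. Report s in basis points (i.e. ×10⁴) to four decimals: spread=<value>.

d₁ = [ln(V₀/D) + (r + σ²/2)T] / (σ√T)
   = [ln(42.3420/38.4524) + (0.0387 + 0.5·0.4921²)·4.0941] / (0.4921·√4.0941)
   = [0.096358 + 0.654160] / 0.995709 = 0.753753
d₂ = d₁ − σ√T = 0.753753 − 0.995709 = -0.241957
N(d₁) = 0.774501,  N(d₂) = 0.404407,  e^(−rT) = 0.853473
E₀ = V₀·N(d₁) − D·e^(−rT)·N(d₂)
   = 42.3420·0.774501 − 38.4524·0.853473·0.404407 = 19.522072
B₀ = V₀ − E₀ = 42.3420 − 19.522072 = 22.819928
spread = −(1/T)·ln(B₀/D) − r = −(1/4.0941)·ln(22.819928/38.4524) − 0.0387 = 0.08874850
in basis points: 0.08874850 × 10⁴ = 887.4850 bp

spread=887.4850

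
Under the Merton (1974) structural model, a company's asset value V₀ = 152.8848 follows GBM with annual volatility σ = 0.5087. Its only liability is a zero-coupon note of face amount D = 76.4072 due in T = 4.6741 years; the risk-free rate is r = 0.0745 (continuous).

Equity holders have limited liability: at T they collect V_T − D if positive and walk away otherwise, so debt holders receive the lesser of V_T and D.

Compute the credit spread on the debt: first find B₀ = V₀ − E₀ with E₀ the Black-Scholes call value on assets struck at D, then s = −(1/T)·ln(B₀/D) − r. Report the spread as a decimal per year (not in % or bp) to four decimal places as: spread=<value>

spread=0.0361

d₁ = [ln(V₀/D) + (r + σ²/2)T] / (σ√T)
   = [ln(152.8848/76.4072) + (0.0745 + 0.5·0.5087²)·4.6741] / (0.5087·√4.6741)
   = [0.693608 + 0.952992] / 1.099792 = 1.497192
d₂ = d₁ − σ√T = 1.497192 − 1.099792 = 0.397399
N(d₁) = 0.932828,  N(d₂) = 0.654463,  e^(−rT) = 0.705943
E₀ = V₀·N(d₁) − D·e^(−rT)·N(d₂)
   = 152.8848·0.932828 − 76.4072·0.705943·0.654463 = 107.314069
B₀ = V₀ − E₀ = 152.8848 − 107.314069 = 45.570731
spread = −(1/T)·ln(B₀/D) − r = −(1/4.6741)·ln(45.570731/76.4072) − 0.0745 = 0.03606916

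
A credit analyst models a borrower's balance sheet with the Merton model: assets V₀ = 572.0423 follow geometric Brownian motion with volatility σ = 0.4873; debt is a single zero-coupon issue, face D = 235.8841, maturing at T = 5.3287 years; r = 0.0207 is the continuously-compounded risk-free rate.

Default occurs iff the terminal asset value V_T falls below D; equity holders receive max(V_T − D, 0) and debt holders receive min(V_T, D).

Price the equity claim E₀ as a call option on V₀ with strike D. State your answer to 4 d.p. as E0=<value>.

E0=397.4317

d₁ = [ln(V₀/D) + (r + σ²/2)T] / (σ√T)
   = [ln(572.0423/235.8841) + (0.0207 + 0.5·0.4873²)·5.3287] / (0.4873·√5.3287)
   = [0.885872 + 0.742984] / 1.124882 = 1.448024
d₂ = d₁ − σ√T = 1.448024 − 1.124882 = 0.323142
N(d₁) = 0.926195,  N(d₂) = 0.626706,  e^(−rT) = 0.895562
E₀ = V₀·N(d₁) − D·e^(−rT)·N(d₂)
   = 572.0423·0.926195 − 235.8841·0.895562·0.626706 = 397.431728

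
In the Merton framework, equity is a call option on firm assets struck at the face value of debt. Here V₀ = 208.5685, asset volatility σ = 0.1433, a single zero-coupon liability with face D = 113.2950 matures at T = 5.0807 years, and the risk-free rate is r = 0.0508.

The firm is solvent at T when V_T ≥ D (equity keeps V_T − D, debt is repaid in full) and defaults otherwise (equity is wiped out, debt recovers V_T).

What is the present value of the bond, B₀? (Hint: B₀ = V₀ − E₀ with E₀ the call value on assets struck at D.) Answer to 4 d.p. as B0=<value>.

d₁ = [ln(V₀/D) + (r + σ²/2)T] / (σ√T)
   = [ln(208.5685/113.2950) + (0.0508 + 0.5·0.1433²)·5.0807] / (0.1433·√5.0807)
   = [0.610272 + 0.310265] / 0.323004 = 2.849927
d₂ = d₁ − σ√T = 2.849927 − 0.323004 = 2.526923
N(d₁) = 0.997814,  N(d₂) = 0.994247,  e^(−rT) = 0.772518
E₀ = V₀·N(d₁) − D·e^(−rT)·N(d₂)
   = 208.5685·0.997814 − 113.2950·0.772518·0.994247 = 121.093556
B₀ = V₀ − E₀ = 208.5685 − 121.093556 = 87.474944

B0=87.4749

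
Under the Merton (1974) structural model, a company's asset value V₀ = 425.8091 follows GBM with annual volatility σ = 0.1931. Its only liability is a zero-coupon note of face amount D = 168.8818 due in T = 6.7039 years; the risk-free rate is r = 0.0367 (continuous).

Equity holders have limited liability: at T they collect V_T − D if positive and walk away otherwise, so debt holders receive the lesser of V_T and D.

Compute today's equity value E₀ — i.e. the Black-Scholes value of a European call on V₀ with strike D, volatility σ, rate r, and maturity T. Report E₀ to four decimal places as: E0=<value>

d₁ = [ln(V₀/D) + (r + σ²/2)T] / (σ√T)
   = [ln(425.8091/168.8818) + (0.0367 + 0.5·0.1931²)·6.7039] / (0.1931·√6.7039)
   = [0.924792 + 0.371019] / 0.499972 = 2.591766
d₂ = d₁ − σ√T = 2.591766 − 0.499972 = 2.091793
N(d₁) = 0.995226,  N(d₂) = 0.981771,  e^(−rT) = 0.781896
E₀ = V₀·N(d₁) − D·e^(−rT)·N(d₂)
   = 425.8091·0.995226 − 168.8818·0.781896·0.981771 = 294.135166

E0=294.1352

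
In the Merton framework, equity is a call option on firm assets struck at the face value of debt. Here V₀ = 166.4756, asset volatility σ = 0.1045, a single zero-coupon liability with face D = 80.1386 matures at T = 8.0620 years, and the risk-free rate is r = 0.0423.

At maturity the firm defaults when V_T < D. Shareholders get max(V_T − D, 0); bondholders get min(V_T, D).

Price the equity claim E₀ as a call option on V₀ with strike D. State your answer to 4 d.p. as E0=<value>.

E0=109.4947

d₁ = [ln(V₀/D) + (r + σ²/2)T] / (σ√T)
   = [ln(166.4756/80.1386) + (0.0423 + 0.5·0.1045²)·8.0620] / (0.1045·√8.0620)
   = [0.731091 + 0.385042] / 0.296714 = 3.761650
d₂ = d₁ − σ√T = 3.761650 − 0.296714 = 3.464936
N(d₁) = 0.999916,  N(d₂) = 0.999735,  e^(−rT) = 0.711043
E₀ = V₀·N(d₁) − D·e^(−rT)·N(d₂)
   = 166.4756·0.999916 − 80.1386·0.711043·0.999735 = 109.494683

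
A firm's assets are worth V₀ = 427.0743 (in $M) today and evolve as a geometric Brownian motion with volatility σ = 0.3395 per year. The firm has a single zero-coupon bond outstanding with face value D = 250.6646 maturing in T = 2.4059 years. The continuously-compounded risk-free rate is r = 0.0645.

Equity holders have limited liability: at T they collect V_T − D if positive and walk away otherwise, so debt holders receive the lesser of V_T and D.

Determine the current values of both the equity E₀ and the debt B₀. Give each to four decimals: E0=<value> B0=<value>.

d₁ = [ln(V₀/D) + (r + σ²/2)T] / (σ√T)
   = [ln(427.0743/250.6646) + (0.0645 + 0.5·0.3395²)·2.4059] / (0.3395·√2.4059)
   = [0.532842 + 0.293833] / 0.526597 = 1.569843
d₂ = d₁ − σ√T = 1.569843 − 0.526597 = 1.043246
N(d₁) = 0.941774,  N(d₂) = 0.851583,  e^(−rT) = 0.856261
E₀ = V₀·N(d₁) − D·e^(−rT)·N(d₂)
   = 427.0743·0.941774 − 250.6646·0.856261·0.851583 = 219.428753
B₀ = V₀ − E₀ = 427.0743 − 219.428753 = 207.645547

E0=219.4288 B0=207.6455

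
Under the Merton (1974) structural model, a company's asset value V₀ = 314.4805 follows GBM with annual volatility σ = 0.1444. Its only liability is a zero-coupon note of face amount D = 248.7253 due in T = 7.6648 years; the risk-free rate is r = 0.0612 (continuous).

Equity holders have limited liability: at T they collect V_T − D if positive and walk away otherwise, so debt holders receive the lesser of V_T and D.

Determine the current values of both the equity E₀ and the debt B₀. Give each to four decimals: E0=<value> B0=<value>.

E0=160.2583 B0=154.2222

d₁ = [ln(V₀/D) + (r + σ²/2)T] / (σ√T)
   = [ln(314.4805/248.7253) + (0.0612 + 0.5·0.1444²)·7.6648] / (0.1444·√7.6648)
   = [0.234573 + 0.548997] / 0.399777 = 1.960017
d₂ = d₁ − σ√T = 1.960017 − 0.399777 = 1.560241
N(d₁) = 0.975003,  N(d₂) = 0.940648,  e^(−rT) = 0.625574
E₀ = V₀·N(d₁) − D·e^(−rT)·N(d₂)
   = 314.4805·0.975003 − 248.7253·0.625574·0.940648 = 160.258268
B₀ = V₀ − E₀ = 314.4805 − 160.258268 = 154.222232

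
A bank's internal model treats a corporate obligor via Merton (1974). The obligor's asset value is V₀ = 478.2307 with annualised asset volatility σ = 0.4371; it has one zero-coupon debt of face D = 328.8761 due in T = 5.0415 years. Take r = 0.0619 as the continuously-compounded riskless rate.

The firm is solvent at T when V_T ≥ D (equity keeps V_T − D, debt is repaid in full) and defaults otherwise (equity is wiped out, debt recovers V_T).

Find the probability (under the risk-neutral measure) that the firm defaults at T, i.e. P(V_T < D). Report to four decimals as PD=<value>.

d₁ = [ln(V₀/D) + (r + σ²/2)T] / (σ√T)
   = [ln(478.2307/328.8761) + (0.0619 + 0.5·0.4371²)·5.0415] / (0.4371·√5.0415)
   = [0.374412 + 0.793674] / 0.981433 = 1.190185
d₂ = d₁ − σ√T = 1.190185 − 0.981433 = 0.208751
risk-neutral PD = N(−d₂) = N(-0.208751) = 0.417321

PD=0.4173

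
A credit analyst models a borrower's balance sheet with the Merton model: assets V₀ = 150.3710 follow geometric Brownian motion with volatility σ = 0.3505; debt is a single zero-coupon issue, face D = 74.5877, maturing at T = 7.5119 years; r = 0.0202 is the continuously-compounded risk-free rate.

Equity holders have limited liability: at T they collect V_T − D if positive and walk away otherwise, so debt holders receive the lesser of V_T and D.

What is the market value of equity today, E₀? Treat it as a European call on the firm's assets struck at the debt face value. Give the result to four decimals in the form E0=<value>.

d₁ = [ln(V₀/D) + (r + σ²/2)T] / (σ√T)
   = [ln(150.3710/74.5877) + (0.0202 + 0.5·0.3505²)·7.5119] / (0.3505·√7.5119)
   = [0.701130 + 0.613160] / 0.960645 = 1.368133
d₂ = d₁ − σ√T = 1.368133 − 0.960645 = 0.407488
N(d₁) = 0.914365,  N(d₂) = 0.658175,  e^(−rT) = 0.859211
E₀ = V₀·N(d₁) − D·e^(−rT)·N(d₂)
   = 150.3710·0.914365 − 74.5877·0.859211·0.658175 = 95.313737

E0=95.3137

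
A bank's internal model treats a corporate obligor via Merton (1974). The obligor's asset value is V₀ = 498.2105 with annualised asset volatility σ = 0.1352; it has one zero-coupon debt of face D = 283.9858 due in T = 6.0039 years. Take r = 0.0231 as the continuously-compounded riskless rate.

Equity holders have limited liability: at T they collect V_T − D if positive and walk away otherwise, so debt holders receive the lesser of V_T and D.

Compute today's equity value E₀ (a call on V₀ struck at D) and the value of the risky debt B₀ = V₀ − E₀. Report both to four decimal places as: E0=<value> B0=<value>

E0=251.7143 B0=246.4962

d₁ = [ln(V₀/D) + (r + σ²/2)T] / (σ√T)
   = [ln(498.2105/283.9858) + (0.0231 + 0.5·0.1352²)·6.0039] / (0.1352·√6.0039)
   = [0.562098 + 0.193563] / 0.331279 = 2.281045
d₂ = d₁ − σ√T = 2.281045 − 0.331279 = 1.949766
N(d₁) = 0.988727,  N(d₂) = 0.974398,  e^(−rT) = 0.870498
E₀ = V₀·N(d₁) − D·e^(−rT)·N(d₂)
   = 498.2105·0.988727 − 283.9858·0.870498·0.974398 = 251.714265
B₀ = V₀ − E₀ = 498.2105 − 251.714265 = 246.496235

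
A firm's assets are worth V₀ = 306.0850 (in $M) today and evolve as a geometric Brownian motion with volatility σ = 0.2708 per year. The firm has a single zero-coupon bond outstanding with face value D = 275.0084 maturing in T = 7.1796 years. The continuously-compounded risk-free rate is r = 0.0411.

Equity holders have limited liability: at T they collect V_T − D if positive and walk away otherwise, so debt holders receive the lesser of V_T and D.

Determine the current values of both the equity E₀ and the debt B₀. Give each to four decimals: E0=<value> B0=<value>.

E0=133.2151 B0=172.8699

d₁ = [ln(V₀/D) + (r + σ²/2)T] / (σ√T)
   = [ln(306.0850/275.0084) + (0.0411 + 0.5·0.2708²)·7.1796] / (0.2708·√7.1796)
   = [0.107061 + 0.558331] / 0.725603 = 0.917020
d₂ = d₁ − σ√T = 0.917020 − 0.725603 = 0.191418
N(d₁) = 0.820434,  N(d₂) = 0.575901,  e^(−rT) = 0.744471
E₀ = V₀·N(d₁) − D·e^(−rT)·N(d₂)
   = 306.0850·0.820434 − 275.0084·0.744471·0.575901 = 133.215052
B₀ = V₀ − E₀ = 306.0850 − 133.215052 = 172.869948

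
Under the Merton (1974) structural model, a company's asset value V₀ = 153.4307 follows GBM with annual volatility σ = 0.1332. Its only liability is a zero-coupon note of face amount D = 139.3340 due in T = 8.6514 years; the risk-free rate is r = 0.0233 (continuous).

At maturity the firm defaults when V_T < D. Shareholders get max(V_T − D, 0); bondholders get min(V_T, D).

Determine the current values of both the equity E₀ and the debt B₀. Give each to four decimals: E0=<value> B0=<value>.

d₁ = [ln(V₀/D) + (r + σ²/2)T] / (σ√T)
   = [ln(153.4307/139.3340) + (0.0233 + 0.5·0.1332²)·8.6514] / (0.1332·√8.6514)
   = [0.096375 + 0.278325] / 0.391785 = 0.956394
d₂ = d₁ − σ√T = 0.956394 − 0.391785 = 0.564609
N(d₁) = 0.830563,  N(d₂) = 0.713830,  e^(−rT) = 0.817440
E₀ = V₀·N(d₁) − D·e^(−rT)·N(d₂)
   = 153.4307·0.830563 − 139.3340·0.817440·0.713830 = 46.130655
B₀ = V₀ − E₀ = 153.4307 − 46.130655 = 107.300045

E0=46.1307 B0=107.3000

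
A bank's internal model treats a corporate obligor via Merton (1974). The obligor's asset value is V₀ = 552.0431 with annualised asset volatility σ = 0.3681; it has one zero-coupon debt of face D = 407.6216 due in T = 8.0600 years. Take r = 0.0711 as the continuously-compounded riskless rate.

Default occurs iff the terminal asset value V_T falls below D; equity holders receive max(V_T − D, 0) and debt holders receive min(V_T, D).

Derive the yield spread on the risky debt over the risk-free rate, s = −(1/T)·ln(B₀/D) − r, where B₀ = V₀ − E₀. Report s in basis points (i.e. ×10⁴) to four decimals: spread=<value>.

spread=227.6200

d₁ = [ln(V₀/D) + (r + σ²/2)T] / (σ√T)
   = [ln(552.0431/407.6216) + (0.0711 + 0.5·0.3681²)·8.0600] / (0.3681·√8.0600)
   = [0.303287 + 1.119121] / 1.045041 = 1.361103
d₂ = d₁ − σ√T = 1.361103 − 1.045041 = 0.316062
N(d₁) = 0.913259,  N(d₂) = 0.624022,  e^(−rT) = 0.563794
E₀ = V₀·N(d₁) − D·e^(−rT)·N(d₂)
   = 552.0431·0.913259 − 407.6216·0.563794·0.624022 = 360.749082
B₀ = V₀ − E₀ = 552.0431 − 360.749082 = 191.294018
spread = −(1/T)·ln(B₀/D) − r = −(1/8.0600)·ln(191.294018/407.6216) − 0.0711 = 0.02276200
in basis points: 0.02276200 × 10⁴ = 227.6200 bp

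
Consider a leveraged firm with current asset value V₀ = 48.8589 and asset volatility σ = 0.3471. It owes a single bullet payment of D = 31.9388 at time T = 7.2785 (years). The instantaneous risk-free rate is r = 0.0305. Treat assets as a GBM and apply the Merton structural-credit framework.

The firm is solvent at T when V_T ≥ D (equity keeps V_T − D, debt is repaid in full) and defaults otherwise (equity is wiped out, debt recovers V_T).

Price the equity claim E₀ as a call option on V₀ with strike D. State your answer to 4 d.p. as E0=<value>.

E0=27.7952

d₁ = [ln(V₀/D) + (r + σ²/2)T] / (σ√T)
   = [ln(48.8589/31.9388) + (0.0305 + 0.5·0.3471²)·7.2785] / (0.3471·√7.2785)
   = [0.425115 + 0.660445] / 0.936431 = 1.159253
d₂ = d₁ − σ√T = 1.159253 − 0.936431 = 0.222823
N(d₁) = 0.876824,  N(d₂) = 0.588163,  e^(−rT) = 0.800920
E₀ = V₀·N(d₁) − D·e^(−rT)·N(d₂)
   = 48.8589·0.876824 − 31.9388·0.800920·0.588163 = 27.795167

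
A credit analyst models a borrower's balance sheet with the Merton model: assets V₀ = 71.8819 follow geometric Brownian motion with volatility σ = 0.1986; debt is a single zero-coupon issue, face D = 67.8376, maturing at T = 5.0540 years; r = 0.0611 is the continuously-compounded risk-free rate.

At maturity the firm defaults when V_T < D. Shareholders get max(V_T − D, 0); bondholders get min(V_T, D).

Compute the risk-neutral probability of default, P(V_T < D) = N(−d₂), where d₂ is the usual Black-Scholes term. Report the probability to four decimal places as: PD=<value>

PD=0.2749

d₁ = [ln(V₀/D) + (r + σ²/2)T] / (σ√T)
   = [ln(71.8819/67.8376) + (0.0611 + 0.5·0.1986²)·5.0540] / (0.1986·√5.0540)
   = [0.057908 + 0.408469] / 0.446475 = 1.044577
d₂ = d₁ − σ√T = 1.044577 − 0.446475 = 0.598102
risk-neutral PD = N(−d₂) = N(-0.598102) = 0.274886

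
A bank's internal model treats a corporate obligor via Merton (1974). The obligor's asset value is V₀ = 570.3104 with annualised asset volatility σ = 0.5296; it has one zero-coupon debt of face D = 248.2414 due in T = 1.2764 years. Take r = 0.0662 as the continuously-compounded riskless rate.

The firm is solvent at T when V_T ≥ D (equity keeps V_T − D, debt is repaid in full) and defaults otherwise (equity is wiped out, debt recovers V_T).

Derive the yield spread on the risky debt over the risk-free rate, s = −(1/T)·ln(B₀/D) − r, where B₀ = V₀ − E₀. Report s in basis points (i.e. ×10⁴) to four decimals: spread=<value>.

spread=198.1532

d₁ = [ln(V₀/D) + (r + σ²/2)T] / (σ√T)
   = [ln(570.3104/248.2414) + (0.0662 + 0.5·0.5296²)·1.2764] / (0.5296·√1.2764)
   = [0.831779 + 0.263498] / 0.598331 = 1.830554
d₂ = d₁ − σ√T = 1.830554 − 0.598331 = 1.232223
N(d₁) = 0.966416,  N(d₂) = 0.891067,  e^(−rT) = 0.918974
E₀ = V₀·N(d₁) − D·e^(−rT)·N(d₂)
   = 570.3104·0.966416 − 248.2414·0.918974·0.891067 = 347.880566
B₀ = V₀ − E₀ = 570.3104 − 347.880566 = 222.429834
spread = −(1/T)·ln(B₀/D) − r = −(1/1.2764)·ln(222.429834/248.2414) − 0.0662 = 0.01981532
in basis points: 0.01981532 × 10⁴ = 198.1532 bp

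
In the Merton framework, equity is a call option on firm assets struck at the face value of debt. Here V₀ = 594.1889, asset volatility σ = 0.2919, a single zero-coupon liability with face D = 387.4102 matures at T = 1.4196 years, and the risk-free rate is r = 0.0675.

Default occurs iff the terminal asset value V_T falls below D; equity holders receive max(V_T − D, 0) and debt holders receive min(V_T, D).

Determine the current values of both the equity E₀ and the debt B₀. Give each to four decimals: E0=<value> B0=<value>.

E0=246.7335 B0=347.4554

d₁ = [ln(V₀/D) + (r + σ²/2)T] / (σ√T)
   = [ln(594.1889/387.4102) + (0.0675 + 0.5·0.2919²)·1.4196] / (0.2919·√1.4196)
   = [0.427713 + 0.156302] / 0.347790 = 1.679218
d₂ = d₁ − σ√T = 1.679218 − 0.347790 = 1.331428
N(d₁) = 0.953445,  N(d₂) = 0.908476,  e^(−rT) = 0.908625
E₀ = V₀·N(d₁) − D·e^(−rT)·N(d₂)
   = 594.1889·0.953445 − 387.4102·0.908625·0.908476 = 246.733489
B₀ = V₀ − E₀ = 594.1889 − 246.733489 = 347.455411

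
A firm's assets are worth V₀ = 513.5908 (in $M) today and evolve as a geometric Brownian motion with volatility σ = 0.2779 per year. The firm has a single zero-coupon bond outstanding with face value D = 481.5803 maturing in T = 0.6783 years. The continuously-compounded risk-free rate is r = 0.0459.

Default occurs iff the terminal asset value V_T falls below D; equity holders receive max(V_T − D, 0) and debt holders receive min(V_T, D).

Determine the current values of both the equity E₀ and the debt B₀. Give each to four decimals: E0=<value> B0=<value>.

d₁ = [ln(V₀/D) + (r + σ²/2)T] / (σ√T)
   = [ln(513.5908/481.5803) + (0.0459 + 0.5·0.2779²)·0.6783] / (0.2779·√0.6783)
   = [0.064354 + 0.057326] / 0.228876 = 0.531642
d₂ = d₁ − σ√T = 0.531642 − 0.228876 = 0.302766
N(d₁) = 0.702513,  N(d₂) = 0.618966,  e^(−rT) = 0.969346
E₀ = V₀·N(d₁) − D·e^(−rT)·N(d₂)
   = 513.5908·0.702513 − 481.5803·0.969346·0.618966 = 71.859850
B₀ = V₀ − E₀ = 513.5908 − 71.859850 = 441.730950

E0=71.8598 B0=441.7310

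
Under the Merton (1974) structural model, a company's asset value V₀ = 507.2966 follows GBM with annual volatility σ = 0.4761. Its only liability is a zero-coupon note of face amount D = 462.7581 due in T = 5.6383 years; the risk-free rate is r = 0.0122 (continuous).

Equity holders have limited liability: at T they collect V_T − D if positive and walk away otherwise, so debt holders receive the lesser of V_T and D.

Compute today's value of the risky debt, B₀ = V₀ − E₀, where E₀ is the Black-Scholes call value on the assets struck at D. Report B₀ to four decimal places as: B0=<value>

B0=266.7763

d₁ = [ln(V₀/D) + (r + σ²/2)T] / (σ√T)
   = [ln(507.2966/462.7581) + (0.0122 + 0.5·0.4761²)·5.6383] / (0.4761·√5.6383)
   = [0.091891 + 0.707807] / 1.130504 = 0.707382
d₂ = d₁ − σ√T = 0.707382 − 1.130504 = -0.423122
N(d₁) = 0.760336,  N(d₂) = 0.336103,  e^(−rT) = 0.933525
E₀ = V₀·N(d₁) − D·e^(−rT)·N(d₂)
   = 507.2966·0.760336 − 462.7581·0.933525·0.336103 = 240.520321
B₀ = V₀ − E₀ = 507.2966 − 240.520321 = 266.776279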